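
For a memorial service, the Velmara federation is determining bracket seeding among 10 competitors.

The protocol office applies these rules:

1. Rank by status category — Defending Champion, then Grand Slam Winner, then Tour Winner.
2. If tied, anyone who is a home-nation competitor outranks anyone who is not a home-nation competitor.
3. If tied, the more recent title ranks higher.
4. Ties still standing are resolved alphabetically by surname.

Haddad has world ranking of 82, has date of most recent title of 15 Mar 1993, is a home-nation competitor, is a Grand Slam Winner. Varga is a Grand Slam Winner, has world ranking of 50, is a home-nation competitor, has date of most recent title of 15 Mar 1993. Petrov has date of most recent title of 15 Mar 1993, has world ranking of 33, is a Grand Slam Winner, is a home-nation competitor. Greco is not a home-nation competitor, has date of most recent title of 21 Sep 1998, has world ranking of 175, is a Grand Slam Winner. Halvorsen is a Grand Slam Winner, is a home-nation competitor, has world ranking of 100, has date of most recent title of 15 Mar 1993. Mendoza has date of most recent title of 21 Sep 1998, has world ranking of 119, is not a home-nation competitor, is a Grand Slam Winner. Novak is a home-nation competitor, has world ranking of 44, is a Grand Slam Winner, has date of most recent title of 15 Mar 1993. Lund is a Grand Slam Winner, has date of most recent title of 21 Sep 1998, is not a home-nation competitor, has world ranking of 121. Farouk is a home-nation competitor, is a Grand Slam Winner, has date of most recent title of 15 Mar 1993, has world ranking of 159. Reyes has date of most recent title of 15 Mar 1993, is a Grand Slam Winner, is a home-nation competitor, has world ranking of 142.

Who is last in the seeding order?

By status category: Farouk, Haddad, Halvorsen, Novak, Petrov, Reyes, Varga, Greco, Lund and Mendoza (Grand Slam Winner).
Among Farouk, Haddad, Halvorsen, Novak, Petrov, Reyes, Varga, Greco, Lund and Mendoza, a home-nation competitor before not a home-nation competitor: Farouk, Haddad, Halvorsen, Novak, Petrov, Reyes and Varga (a home-nation competitor) before Greco, Lund and Mendoza (not a home-nation competitor).
Farouk, Haddad, Halvorsen, Novak, Petrov, Reyes and Varga all have date of most recent title 15 Mar 1993, so the next rule applies.
Among Farouk, Haddad, Halvorsen, Novak, Petrov, Reyes and Varga, alphabetically by surname: Farouk before Haddad before Halvorsen before Novak before Petrov before Reyes before Varga.
Greco, Lund and Mendoza all have date of most recent title 21 Sep 1998, so the next rule applies.
Among Greco, Lund and Mendoza, alphabetically by surname: Greco before Lund before Mendoza.
Order: Farouk, Haddad, Halvorsen, Novak, Petrov, Reyes, Varga, Greco, Lund, Mendoza.

Mendoza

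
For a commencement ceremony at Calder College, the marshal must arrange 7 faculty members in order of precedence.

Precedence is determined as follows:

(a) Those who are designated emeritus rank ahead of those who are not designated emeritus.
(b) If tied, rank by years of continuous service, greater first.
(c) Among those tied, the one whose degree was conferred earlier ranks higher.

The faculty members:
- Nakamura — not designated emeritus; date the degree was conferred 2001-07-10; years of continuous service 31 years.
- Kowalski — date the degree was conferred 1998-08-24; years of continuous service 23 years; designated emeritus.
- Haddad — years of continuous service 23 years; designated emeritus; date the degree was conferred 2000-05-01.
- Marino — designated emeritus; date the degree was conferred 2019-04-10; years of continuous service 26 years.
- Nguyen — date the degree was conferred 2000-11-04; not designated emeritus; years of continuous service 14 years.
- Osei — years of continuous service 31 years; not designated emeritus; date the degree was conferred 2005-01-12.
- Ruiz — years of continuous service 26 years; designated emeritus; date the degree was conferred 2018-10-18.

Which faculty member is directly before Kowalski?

Marino

By the first rule: Ruiz, Marino, Kowalski and Haddad (each designated emeritus); then Nakamura, Osei and Nguyen (each not designated emeritus).
Among Ruiz, Marino, Kowalski and Haddad, by years of continuous service (higher first): Ruiz and Marino (26 years) before Kowalski and Haddad (23 years).
Among Ruiz and Marino, by date the degree was conferred (earlier first): Ruiz (2018-10-18) before Marino (2019-04-10).
Among Kowalski and Haddad, by date the degree was conferred (earlier first): Kowalski (1998-08-24) before Haddad (2000-05-01).
Among Nakamura, Osei and Nguyen, by years of continuous service (higher first): Nakamura and Osei (31 years) before Nguyen (14 years).
Among Nakamura and Osei, by date the degree was conferred (earlier first): Nakamura (2001-07-10) before Osei (2005-01-12).
Order: Ruiz, Marino, Kowalski, Haddad, Nakamura, Osei, Nguyen.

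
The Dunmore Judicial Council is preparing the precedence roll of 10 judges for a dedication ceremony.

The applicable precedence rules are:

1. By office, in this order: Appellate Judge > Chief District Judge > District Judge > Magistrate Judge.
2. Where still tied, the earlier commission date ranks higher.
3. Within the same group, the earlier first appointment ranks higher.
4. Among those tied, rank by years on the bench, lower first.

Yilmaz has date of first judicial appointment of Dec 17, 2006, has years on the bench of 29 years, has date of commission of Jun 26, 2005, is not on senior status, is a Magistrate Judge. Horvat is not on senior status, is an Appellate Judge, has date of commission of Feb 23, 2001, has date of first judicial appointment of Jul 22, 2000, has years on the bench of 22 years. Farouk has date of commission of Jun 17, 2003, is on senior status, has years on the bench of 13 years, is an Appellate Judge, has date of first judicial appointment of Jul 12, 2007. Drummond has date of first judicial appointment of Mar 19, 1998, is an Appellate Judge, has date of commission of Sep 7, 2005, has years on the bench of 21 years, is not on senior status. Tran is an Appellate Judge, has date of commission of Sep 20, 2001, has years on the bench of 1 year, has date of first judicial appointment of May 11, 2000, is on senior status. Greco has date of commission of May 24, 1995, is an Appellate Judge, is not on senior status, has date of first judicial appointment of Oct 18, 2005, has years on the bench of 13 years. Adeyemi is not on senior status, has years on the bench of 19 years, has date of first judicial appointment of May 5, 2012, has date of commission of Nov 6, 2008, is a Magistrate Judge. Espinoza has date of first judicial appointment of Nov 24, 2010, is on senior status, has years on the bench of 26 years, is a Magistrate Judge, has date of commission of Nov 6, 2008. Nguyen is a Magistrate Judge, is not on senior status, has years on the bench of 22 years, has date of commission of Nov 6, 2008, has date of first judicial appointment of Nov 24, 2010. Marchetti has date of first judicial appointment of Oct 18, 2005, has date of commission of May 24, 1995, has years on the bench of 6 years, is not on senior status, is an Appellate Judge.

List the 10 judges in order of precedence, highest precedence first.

Marchetti, Greco, Horvat, Tran, Farouk, Drummond, Yilmaz, Nguyen, Espinoza, Adeyemi

By office: Marchetti, Greco, Horvat, Tran, Farouk and Drummond (Appellate Judge); then Yilmaz, Nguyen, Espinoza and Adeyemi (Magistrate Judge).
Among Marchetti, Greco, Horvat, Tran, Farouk and Drummond, by date of commission (earlier first): Marchetti and Greco (May 24, 1995) before Horvat (Feb 23, 2001) before Tran (Sep 20, 2001) before Farouk (Jun 17, 2003) before Drummond (Sep 7, 2005).
Marchetti and Greco both have date of first judicial appointment Oct 18, 2005, so the next rule applies.
Among Marchetti and Greco, by years on the bench (lower first): Marchetti (6 years) before Greco (13 years).
Among Yilmaz, Nguyen, Espinoza and Adeyemi, by date of commission (earlier first): Yilmaz (Jun 26, 2005) before Nguyen, Espinoza and Adeyemi (Nov 6, 2008).
Among Nguyen, Espinoza and Adeyemi, by date of first judicial appointment (earlier first): Nguyen and Espinoza (Nov 24, 2010) before Adeyemi (May 5, 2012).
Among Nguyen and Espinoza, by years on the bench (lower first): Nguyen (22 years) before Espinoza (26 years).
Full order: Marchetti, Greco, Horvat, Tran, Farouk, Drummond, Yilmaz, Nguyen, Espinoza, Adeyemi.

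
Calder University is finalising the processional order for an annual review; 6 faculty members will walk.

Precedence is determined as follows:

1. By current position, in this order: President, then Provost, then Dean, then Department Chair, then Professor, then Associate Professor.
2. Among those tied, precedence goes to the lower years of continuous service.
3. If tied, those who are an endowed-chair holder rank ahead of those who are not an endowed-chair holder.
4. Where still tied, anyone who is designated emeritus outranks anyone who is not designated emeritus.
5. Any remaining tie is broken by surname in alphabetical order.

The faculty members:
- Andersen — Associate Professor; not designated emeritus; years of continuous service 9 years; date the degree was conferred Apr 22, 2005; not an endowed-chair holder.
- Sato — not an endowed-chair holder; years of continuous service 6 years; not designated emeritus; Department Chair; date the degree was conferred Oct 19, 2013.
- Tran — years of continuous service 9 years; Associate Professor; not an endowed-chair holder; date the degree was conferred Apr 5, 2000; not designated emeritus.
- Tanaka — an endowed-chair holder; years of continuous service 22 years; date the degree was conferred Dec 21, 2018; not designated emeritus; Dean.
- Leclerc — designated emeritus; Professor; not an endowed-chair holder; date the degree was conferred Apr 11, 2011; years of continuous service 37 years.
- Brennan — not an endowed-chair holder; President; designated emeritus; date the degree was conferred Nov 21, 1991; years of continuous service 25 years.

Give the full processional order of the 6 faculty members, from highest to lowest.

By current position: Brennan (President); then Tanaka (Dean); then Sato (Department Chair); then Leclerc (Professor); then Andersen and Tran (Associate Professor).
Andersen and Tran both have years of continuous service 9 years, so the next rule applies.
Andersen and Tran are each not an endowed-chair holder, so the next rule applies.
Andersen and Tran are each not designated emeritus, so the next rule applies.
Among Andersen and Tran, alphabetically by surname: Andersen before Tran.
Full order: Brennan, Tanaka, Sato, Leclerc, Andersen, Tran.

Brennan, Tanaka, Sato, Leclerc, Andersen, Tran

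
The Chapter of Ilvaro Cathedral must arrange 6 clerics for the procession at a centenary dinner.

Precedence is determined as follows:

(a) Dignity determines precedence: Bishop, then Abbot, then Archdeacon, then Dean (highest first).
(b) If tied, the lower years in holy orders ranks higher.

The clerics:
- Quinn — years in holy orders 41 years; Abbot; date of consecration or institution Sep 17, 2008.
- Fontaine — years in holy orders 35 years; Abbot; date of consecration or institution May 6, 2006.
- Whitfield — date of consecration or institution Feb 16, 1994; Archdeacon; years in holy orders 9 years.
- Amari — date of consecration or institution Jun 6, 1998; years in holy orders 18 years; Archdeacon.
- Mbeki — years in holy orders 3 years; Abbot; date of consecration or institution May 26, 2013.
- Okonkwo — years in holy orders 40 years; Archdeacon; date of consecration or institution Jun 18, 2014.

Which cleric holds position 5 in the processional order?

By dignity: Mbeki, Fontaine and Quinn (Abbot); then Whitfield, Amari and Okonkwo (Archdeacon).
Among Mbeki, Fontaine and Quinn, by years in holy orders (lower first): Mbeki (3 years) before Fontaine (35 years) before Quinn (41 years).
Among Whitfield, Amari and Okonkwo, by years in holy orders (lower first): Whitfield (9 years) before Amari (18 years) before Okonkwo (40 years).
Order: Mbeki, Fontaine, Quinn, Whitfield, Amari, Okonkwo.

Amari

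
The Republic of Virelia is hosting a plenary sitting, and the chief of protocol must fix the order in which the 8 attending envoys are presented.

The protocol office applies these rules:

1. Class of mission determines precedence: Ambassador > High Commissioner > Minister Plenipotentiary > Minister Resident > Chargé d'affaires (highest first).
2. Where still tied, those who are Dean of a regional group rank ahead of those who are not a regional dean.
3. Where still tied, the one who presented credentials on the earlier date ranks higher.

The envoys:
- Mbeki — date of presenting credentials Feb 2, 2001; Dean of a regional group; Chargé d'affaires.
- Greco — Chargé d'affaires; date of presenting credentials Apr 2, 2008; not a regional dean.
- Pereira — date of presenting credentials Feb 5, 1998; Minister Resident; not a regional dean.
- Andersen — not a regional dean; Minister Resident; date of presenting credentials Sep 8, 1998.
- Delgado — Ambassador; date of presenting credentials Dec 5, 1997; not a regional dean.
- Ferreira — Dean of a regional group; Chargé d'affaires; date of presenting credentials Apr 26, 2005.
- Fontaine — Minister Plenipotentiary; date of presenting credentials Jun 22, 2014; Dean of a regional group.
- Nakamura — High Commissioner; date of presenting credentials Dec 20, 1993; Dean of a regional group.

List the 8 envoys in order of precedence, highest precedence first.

By class of mission: Delgado (Ambassador); then Nakamura (High Commissioner); then Fontaine (Minister Plenipotentiary); then Pereira and Andersen (Minister Resident); then Mbeki, Ferreira and Greco (Chargé d'affaires).
Pereira and Andersen are each not a regional dean, so the next rule applies.
Among Pereira and Andersen, by date of presenting credentials (earlier first): Pereira (Feb 5, 1998) before Andersen (Sep 8, 1998).
Among Mbeki, Ferreira and Greco, Dean of a regional group before not a regional dean: Mbeki and Ferreira (Dean of a regional group) before Greco (not a regional dean).
Among Mbeki and Ferreira, by date of presenting credentials (earlier first): Mbeki (Feb 2, 2001) before Ferreira (Apr 26, 2005).
Full order: Delgado, Nakamura, Fontaine, Pereira, Andersen, Mbeki, Ferreira, Greco.

Delgado, Nakamura, Fontaine, Pereira, Andersen, Mbeki, Ferreira, Greco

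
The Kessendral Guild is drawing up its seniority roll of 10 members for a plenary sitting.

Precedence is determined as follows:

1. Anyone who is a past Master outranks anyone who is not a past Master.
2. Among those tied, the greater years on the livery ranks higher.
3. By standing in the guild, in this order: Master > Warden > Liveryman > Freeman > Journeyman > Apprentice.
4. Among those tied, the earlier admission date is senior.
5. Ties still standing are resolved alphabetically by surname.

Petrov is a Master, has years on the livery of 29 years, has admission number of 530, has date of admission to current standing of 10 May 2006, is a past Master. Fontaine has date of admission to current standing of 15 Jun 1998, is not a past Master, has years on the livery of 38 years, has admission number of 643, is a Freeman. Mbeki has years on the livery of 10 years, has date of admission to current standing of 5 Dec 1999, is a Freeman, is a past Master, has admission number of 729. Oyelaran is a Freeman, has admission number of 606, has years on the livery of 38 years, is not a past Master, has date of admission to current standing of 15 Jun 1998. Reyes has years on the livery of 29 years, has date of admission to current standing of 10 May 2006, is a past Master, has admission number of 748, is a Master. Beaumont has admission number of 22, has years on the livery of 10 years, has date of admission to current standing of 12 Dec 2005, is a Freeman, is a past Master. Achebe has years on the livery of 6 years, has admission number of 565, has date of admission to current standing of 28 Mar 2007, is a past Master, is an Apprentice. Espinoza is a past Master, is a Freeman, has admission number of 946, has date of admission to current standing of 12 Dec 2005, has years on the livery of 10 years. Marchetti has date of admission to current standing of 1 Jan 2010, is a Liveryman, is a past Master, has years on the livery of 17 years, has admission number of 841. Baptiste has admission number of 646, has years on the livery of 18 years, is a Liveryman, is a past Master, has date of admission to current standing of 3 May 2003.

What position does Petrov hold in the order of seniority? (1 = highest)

By the first rule: Petrov, Reyes, Baptiste, Marchetti, Mbeki, Beaumont, Espinoza and Achebe (each a past Master); then Fontaine and Oyelaran (both not a past Master).
Among Petrov, Reyes, Baptiste, Marchetti, Mbeki, Beaumont, Espinoza and Achebe, by years on the livery (higher first): Petrov and Reyes (29 years) before Baptiste (18 years) before Marchetti (17 years) before Mbeki, Beaumont and Espinoza (10 years) before Achebe (6 years).
Petrov and Reyes are each Master, so the next rule applies.
Petrov and Reyes both have date of admission to current standing 10 May 2006, so the next rule applies.
Among Petrov and Reyes, alphabetically by surname: Petrov before Reyes.
Mbeki, Beaumont and Espinoza are each Freeman, so the next rule applies.
Among Mbeki, Beaumont and Espinoza, by date of admission to current standing (earlier first): Mbeki (5 Dec 1999) before Beaumont and Espinoza (12 Dec 2005).
Among Beaumont and Espinoza, alphabetically by surname: Beaumont before Espinoza.
Fontaine and Oyelaran both have years on the livery 38 years, so the next rule applies.
Fontaine and Oyelaran are each Freeman, so the next rule applies.
Fontaine and Oyelaran both have date of admission to current standing 15 Jun 1998, so the next rule applies.
Among Fontaine and Oyelaran, alphabetically by surname: Fontaine before Oyelaran.
Order: Petrov, Reyes, Baptiste, Marchetti, Mbeki, Beaumont, Espinoza, Achebe, Fontaine, Oyelaran. So position 1.

1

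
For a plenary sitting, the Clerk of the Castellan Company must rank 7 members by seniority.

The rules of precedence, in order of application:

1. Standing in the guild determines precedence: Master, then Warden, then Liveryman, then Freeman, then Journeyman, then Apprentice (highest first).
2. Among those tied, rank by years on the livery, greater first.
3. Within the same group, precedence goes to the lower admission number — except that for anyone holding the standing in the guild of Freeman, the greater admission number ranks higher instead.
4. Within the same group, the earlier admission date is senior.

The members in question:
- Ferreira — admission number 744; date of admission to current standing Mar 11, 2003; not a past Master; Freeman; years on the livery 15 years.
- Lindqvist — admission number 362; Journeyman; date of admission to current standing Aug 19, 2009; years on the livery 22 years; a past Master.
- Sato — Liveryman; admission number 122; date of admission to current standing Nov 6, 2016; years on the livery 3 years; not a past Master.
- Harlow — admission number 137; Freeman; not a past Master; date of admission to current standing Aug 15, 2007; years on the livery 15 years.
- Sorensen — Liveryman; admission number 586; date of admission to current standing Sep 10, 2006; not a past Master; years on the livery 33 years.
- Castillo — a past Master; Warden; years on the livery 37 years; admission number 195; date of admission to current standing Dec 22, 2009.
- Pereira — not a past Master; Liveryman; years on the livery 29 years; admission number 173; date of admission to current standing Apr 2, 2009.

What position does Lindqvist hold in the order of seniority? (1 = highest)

By standing in the guild: Castillo (Warden); then Sorensen, Pereira and Sato (Liveryman); then Ferreira and Harlow (Freeman); then Lindqvist (Journeyman).
Among Sorensen, Pereira and Sato, by years on the livery (higher first): Sorensen (33 years) before Pereira (29 years) before Sato (3 years).
Ferreira and Harlow both have years on the livery 15 years, so the next rule applies.
Among Ferreira and Harlow, by admission number (higher first) (reversed rule for this group): Ferreira (744) before Harlow (137).
Order: Castillo, Sorensen, Pereira, Sato, Ferreira, Harlow, Lindqvist. So position 7.

7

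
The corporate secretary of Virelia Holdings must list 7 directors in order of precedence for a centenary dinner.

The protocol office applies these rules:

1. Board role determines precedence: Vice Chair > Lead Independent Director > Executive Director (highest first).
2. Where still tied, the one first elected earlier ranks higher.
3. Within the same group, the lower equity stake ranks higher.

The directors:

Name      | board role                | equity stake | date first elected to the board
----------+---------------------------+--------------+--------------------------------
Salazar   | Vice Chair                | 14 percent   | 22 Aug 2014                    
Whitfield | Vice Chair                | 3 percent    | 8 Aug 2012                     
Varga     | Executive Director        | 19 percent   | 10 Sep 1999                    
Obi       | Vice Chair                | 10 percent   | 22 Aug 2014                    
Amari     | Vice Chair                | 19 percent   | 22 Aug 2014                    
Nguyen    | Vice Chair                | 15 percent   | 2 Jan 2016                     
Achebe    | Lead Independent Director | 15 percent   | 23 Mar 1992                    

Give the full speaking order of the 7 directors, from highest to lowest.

By board role: Whitfield, Obi, Salazar, Amari and Nguyen (Vice Chair); then Achebe (Lead Independent Director); then Varga (Executive Director).
Among Whitfield, Obi, Salazar, Amari and Nguyen, by date first elected to the board (earlier first): Whitfield (8 Aug 2012) before Obi, Salazar and Amari (22 Aug 2014) before Nguyen (2 Jan 2016).
Among Obi, Salazar and Amari, by equity stake (lower first): Obi (10 percent) before Salazar (14 percent) before Amari (19 percent).
Full order: Whitfield, Obi, Salazar, Amari, Nguyen, Achebe, Varga.

Whitfield, Obi, Salazar, Amari, Nguyen, Achebe, Varga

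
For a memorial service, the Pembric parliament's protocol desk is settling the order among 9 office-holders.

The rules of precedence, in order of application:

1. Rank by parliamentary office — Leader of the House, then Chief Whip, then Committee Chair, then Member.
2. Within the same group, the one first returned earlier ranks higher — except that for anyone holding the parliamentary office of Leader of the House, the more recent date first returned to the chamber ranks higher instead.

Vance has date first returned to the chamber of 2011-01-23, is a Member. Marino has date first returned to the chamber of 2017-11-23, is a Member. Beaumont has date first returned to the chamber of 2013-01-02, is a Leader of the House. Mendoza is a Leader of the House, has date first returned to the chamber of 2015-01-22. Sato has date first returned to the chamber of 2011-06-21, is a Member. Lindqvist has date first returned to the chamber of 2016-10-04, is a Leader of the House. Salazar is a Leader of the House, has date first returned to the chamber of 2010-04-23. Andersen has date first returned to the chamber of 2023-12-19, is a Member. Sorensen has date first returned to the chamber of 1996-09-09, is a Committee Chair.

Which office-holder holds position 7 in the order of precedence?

By parliamentary office: Lindqvist, Mendoza, Beaumont and Salazar (Leader of the House); then Sorensen (Committee Chair); then Vance, Sato, Marino and Andersen (Member).
Among Lindqvist, Mendoza, Beaumont and Salazar, by date first returned to the chamber (later first) (reversed rule for this group): Lindqvist (2016-10-04) before Mendoza (2015-01-22) before Beaumont (2013-01-02) before Salazar (2010-04-23).
Among Vance, Sato, Marino and Andersen, by date first returned to the chamber (earlier first): Vance (2011-01-23) before Sato (2011-06-21) before Marino (2017-11-23) before Andersen (2023-12-19).
Order: Lindqvist, Mendoza, Beaumont, Salazar, Sorensen, Vance, Sato, Marino, Andersen.

Sato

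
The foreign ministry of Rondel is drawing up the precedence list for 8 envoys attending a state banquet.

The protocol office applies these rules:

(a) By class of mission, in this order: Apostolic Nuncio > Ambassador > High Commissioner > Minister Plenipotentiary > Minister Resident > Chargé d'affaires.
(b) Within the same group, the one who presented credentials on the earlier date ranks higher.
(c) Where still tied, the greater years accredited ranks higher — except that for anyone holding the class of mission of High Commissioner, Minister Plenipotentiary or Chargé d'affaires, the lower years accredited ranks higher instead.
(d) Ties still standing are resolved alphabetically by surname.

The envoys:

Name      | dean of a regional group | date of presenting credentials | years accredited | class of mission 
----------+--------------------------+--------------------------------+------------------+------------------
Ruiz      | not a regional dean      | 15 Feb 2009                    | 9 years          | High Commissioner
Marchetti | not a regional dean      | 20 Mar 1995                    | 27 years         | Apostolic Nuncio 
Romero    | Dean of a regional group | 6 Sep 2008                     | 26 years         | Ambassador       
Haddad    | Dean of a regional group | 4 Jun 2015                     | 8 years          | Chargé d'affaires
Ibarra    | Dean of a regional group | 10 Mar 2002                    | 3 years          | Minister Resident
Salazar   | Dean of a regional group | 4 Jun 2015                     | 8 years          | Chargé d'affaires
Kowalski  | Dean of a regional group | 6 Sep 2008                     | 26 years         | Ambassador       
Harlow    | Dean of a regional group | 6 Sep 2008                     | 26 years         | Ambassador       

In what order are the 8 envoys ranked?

By class of mission: Marchetti (Apostolic Nuncio); then Harlow, Kowalski and Romero (Ambassador); then Ruiz (High Commissioner); then Ibarra (Minister Resident); then Haddad and Salazar (Chargé d'affaires).
Harlow, Kowalski and Romero all have date of presenting credentials 6 Sep 2008, so the next rule applies.
Harlow, Kowalski and Romero all have years accredited 26 years, so the next rule applies.
Among Harlow, Kowalski and Romero, alphabetically by surname: Harlow before Kowalski before Romero.
Haddad and Salazar both have date of presenting credentials 4 Jun 2015, so the next rule applies.
Haddad and Salazar both have years accredited 8 years, so the next rule applies.
Among Haddad and Salazar, alphabetically by surname: Haddad before Salazar.
Full order: Marchetti, Harlow, Kowalski, Romero, Ruiz, Ibarra, Haddad, Salazar.

Marchetti, Harlow, Kowalski, Romero, Ruiz, Ibarra, Haddad, Salazar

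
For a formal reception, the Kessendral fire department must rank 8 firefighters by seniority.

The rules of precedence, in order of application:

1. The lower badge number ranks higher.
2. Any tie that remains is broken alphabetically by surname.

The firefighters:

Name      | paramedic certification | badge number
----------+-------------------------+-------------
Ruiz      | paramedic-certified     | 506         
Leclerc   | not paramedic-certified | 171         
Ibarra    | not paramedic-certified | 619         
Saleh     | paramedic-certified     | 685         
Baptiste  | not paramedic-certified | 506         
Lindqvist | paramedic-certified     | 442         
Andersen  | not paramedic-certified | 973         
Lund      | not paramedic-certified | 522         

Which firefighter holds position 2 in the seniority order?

Lindqvist

By badge number (lower first): Leclerc (171); then Lindqvist (442); then Baptiste and Ruiz (both 506); then Lund (522); then Ibarra (619); then Saleh (685); then Andersen (973).
Among Baptiste and Ruiz, alphabetically by surname: Baptiste before Ruiz.
Order: Leclerc, Lindqvist, Baptiste, Ruiz, Lund, Ibarra, Saleh, Andersen.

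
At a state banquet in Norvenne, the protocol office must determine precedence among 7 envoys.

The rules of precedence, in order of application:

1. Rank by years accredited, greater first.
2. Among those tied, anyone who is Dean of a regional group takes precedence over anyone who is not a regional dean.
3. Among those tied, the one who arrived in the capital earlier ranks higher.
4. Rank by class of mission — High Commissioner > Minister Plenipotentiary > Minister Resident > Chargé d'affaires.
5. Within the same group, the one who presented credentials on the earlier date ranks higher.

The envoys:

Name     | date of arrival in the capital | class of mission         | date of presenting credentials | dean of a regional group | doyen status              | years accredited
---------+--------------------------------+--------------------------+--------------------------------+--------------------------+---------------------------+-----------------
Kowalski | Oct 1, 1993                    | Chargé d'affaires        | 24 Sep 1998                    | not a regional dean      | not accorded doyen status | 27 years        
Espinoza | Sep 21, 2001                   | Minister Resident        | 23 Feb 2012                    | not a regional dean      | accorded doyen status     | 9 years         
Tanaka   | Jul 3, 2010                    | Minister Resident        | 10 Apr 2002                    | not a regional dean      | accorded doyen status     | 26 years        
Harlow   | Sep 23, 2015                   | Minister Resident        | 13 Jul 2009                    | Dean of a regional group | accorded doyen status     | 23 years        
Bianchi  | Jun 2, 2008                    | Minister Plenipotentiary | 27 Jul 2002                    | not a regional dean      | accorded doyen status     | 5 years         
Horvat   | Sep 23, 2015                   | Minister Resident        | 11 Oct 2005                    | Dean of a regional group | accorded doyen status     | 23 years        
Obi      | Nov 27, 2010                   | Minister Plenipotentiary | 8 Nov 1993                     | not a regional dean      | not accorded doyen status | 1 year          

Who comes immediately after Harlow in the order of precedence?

Espinoza

By years accredited (higher first): Kowalski (27 years); then Tanaka (26 years); then Horvat and Harlow (both 23 years); then Espinoza (9 years); then Bianchi (5 years); then Obi (1 year).
Horvat and Harlow are each Dean of a regional group, so the next rule applies.
Horvat and Harlow both have date of arrival in the capital Sep 23, 2015, so the next rule applies.
Horvat and Harlow are each Minister Resident, so the next rule applies.
Among Horvat and Harlow, by date of presenting credentials (earlier first): Horvat (11 Oct 2005) before Harlow (13 Jul 2009).
Order: Kowalski, Tanaka, Horvat, Harlow, Espinoza, Bianchi, Obi.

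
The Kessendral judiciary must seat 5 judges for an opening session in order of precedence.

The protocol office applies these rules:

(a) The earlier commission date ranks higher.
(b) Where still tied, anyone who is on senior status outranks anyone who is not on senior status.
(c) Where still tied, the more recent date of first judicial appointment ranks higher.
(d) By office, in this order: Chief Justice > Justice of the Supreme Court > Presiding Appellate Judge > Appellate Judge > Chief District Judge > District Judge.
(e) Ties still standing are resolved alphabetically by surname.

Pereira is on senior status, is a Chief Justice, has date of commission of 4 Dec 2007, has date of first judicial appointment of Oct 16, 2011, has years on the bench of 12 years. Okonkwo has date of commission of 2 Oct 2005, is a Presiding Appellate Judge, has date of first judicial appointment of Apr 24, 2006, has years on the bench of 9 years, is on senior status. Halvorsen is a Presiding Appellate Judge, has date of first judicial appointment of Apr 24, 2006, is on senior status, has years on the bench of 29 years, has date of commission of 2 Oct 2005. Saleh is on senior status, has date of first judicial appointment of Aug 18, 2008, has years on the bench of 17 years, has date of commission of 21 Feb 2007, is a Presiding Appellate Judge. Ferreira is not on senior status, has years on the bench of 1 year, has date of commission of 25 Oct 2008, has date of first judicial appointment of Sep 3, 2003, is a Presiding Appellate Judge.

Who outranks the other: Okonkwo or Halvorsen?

Halvorsen

By date of commission (earlier first): Halvorsen and Okonkwo (both 2 Oct 2005); then Saleh (21 Feb 2007); then Pereira (4 Dec 2007); then Ferreira (25 Oct 2008).
Halvorsen and Okonkwo are each on senior status, so the next rule applies.
Halvorsen and Okonkwo both have date of first judicial appointment Apr 24, 2006, so the next rule applies.
Halvorsen and Okonkwo are each Presiding Appellate Judge, so the next rule applies.
Among Halvorsen and Okonkwo, alphabetically by surname: Halvorsen before Okonkwo.
So Halvorsen takes precedence.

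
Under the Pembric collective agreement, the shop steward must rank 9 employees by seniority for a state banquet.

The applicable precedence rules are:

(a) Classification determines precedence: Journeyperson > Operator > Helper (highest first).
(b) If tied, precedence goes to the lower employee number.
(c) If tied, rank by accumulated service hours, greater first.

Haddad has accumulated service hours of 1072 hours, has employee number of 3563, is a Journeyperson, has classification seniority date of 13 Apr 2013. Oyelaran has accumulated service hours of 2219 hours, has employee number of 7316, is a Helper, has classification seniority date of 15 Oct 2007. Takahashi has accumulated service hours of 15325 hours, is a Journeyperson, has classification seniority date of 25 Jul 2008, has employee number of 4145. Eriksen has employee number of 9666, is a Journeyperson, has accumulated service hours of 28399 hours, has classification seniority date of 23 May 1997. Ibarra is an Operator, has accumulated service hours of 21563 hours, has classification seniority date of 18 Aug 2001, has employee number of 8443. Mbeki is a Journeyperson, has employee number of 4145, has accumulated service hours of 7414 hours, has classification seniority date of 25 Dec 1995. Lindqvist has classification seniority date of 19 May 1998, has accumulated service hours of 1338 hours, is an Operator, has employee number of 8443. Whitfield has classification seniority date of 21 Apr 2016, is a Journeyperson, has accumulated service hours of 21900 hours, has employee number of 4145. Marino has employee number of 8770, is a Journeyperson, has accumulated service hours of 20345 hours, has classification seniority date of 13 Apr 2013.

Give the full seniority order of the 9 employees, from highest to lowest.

Haddad, Whitfield, Takahashi, Mbeki, Marino, Eriksen, Ibarra, Lindqvist, Oyelaran

By classification: Haddad, Whitfield, Takahashi, Mbeki, Marino and Eriksen (Journeyperson); then Ibarra and Lindqvist (Operator); then Oyelaran (Helper).
Among Haddad, Whitfield, Takahashi, Mbeki, Marino and Eriksen, by employee number (lower first): Haddad (3563) before Whitfield, Takahashi and Mbeki (4145) before Marino (8770) before Eriksen (9666).
Among Whitfield, Takahashi and Mbeki, by accumulated service hours (higher first): Whitfield (21900 hours) before Takahashi (15325 hours) before Mbeki (7414 hours).
Ibarra and Lindqvist both have employee number 8443, so the next rule applies.
Among Ibarra and Lindqvist, by accumulated service hours (higher first): Ibarra (21563 hours) before Lindqvist (1338 hours).
Full order: Haddad, Whitfield, Takahashi, Mbeki, Marino, Eriksen, Ibarra, Lindqvist, Oyelaran.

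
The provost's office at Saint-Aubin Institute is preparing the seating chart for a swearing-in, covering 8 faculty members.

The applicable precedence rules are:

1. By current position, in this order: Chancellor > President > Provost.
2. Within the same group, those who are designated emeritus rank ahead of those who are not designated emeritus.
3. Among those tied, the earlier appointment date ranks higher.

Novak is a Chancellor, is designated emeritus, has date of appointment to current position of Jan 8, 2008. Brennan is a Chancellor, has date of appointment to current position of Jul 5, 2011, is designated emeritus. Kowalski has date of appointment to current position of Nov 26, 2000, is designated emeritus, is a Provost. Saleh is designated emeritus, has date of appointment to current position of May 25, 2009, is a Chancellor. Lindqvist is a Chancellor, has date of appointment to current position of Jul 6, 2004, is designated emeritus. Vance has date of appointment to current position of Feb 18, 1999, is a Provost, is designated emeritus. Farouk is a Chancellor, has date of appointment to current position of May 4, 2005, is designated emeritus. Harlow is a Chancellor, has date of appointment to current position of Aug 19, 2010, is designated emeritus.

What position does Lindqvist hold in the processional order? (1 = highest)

1

By current position: Lindqvist, Farouk, Novak, Saleh, Harlow and Brennan (Chancellor); then Vance and Kowalski (Provost).
Lindqvist, Farouk, Novak, Saleh, Harlow and Brennan are each designated emeritus, so the next rule applies.
Among Lindqvist, Farouk, Novak, Saleh, Harlow and Brennan, by date of appointment to current position (earlier first): Lindqvist (Jul 6, 2004) before Farouk (May 4, 2005) before Novak (Jan 8, 2008) before Saleh (May 25, 2009) before Harlow (Aug 19, 2010) before Brennan (Jul 5, 2011).
Vance and Kowalski are each designated emeritus, so the next rule applies.
Among Vance and Kowalski, by date of appointment to current position (earlier first): Vance (Feb 18, 1999) before Kowalski (Nov 26, 2000).
Order: Lindqvist, Farouk, Novak, Saleh, Harlow, Brennan, Vance, Kowalski. So position 1.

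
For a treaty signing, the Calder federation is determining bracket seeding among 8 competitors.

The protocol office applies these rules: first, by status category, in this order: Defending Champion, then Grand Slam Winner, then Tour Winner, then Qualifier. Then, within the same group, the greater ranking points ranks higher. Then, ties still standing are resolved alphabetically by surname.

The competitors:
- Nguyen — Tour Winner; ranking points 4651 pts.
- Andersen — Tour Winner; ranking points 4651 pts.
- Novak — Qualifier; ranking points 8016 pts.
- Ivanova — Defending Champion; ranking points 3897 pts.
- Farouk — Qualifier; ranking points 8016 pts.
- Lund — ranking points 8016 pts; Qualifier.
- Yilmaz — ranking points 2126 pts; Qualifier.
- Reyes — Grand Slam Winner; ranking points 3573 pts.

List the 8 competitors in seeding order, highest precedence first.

Ivanova, Reyes, Andersen, Nguyen, Farouk, Lund, Novak, Yilmaz

By status category: Ivanova (Defending Champion); then Reyes (Grand Slam Winner); then Andersen and Nguyen (Tour Winner); then Farouk, Lund, Novak and Yilmaz (Qualifier).
Andersen and Nguyen both have ranking points 4651 pts, so the next rule applies.
Among Andersen and Nguyen, alphabetically by surname: Andersen before Nguyen.
Among Farouk, Lund, Novak and Yilmaz, by ranking points (higher first): Farouk, Lund and Novak (8016 pts) before Yilmaz (2126 pts).
Among Farouk, Lund and Novak, alphabetically by surname: Farouk before Lund before Novak.
Full order: Ivanova, Reyes, Andersen, Nguyen, Farouk, Lund, Novak, Yilmaz.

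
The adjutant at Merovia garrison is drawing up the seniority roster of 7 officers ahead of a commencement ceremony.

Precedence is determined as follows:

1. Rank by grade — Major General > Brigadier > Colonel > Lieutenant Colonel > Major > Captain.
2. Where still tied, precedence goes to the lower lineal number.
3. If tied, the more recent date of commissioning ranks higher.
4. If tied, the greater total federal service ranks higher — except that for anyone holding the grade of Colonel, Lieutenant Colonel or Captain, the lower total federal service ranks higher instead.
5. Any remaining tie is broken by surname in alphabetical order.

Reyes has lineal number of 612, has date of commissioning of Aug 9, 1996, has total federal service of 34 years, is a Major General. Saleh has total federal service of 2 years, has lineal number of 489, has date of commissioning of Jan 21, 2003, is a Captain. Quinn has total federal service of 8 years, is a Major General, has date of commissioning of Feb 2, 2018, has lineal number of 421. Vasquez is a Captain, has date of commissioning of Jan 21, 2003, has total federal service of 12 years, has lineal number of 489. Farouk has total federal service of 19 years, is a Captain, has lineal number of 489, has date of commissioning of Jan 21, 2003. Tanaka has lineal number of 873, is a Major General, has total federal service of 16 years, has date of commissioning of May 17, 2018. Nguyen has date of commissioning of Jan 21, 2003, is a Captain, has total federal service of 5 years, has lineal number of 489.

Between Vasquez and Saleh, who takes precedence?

Saleh

By grade: Quinn, Reyes and Tanaka (Major General); then Saleh, Nguyen, Vasquez and Farouk (Captain).
Among Quinn, Reyes and Tanaka, by lineal number (lower first): Quinn (421) before Reyes (612) before Tanaka (873).
Saleh, Nguyen, Vasquez and Farouk all have lineal number 489, so the next rule applies.
Saleh, Nguyen, Vasquez and Farouk all have date of commissioning Jan 21, 2003, so the next rule applies.
Among Saleh, Nguyen, Vasquez and Farouk, by total federal service (lower first) (reversed rule for this group): Saleh (2 years) before Nguyen (5 years) before Vasquez (12 years) before Farouk (19 years).
So Saleh takes precedence.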